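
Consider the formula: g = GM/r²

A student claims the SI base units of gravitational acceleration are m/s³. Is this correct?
Units of each symbol in g = GM/r²:
  G (gravitational constant): m³/(kg·s²)
  M (mass): kg
  r (distance): m  → to the power 2 in the denominator, contributes 1/m²

Multiplying the contributions: [m³/(kg·s²)] · [kg] · [1/m²]
Adding exponents of each base unit: m: 1, s: -2
SI base units of gravitational acceleration: m/s²

The claimed units m/s³ (exponents m: 1, s: -3) do not match the derived units m/s² (exponents m: 1, s: -2), so the claim is incorrect.

Answer: No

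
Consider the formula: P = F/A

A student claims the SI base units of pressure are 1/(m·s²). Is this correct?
Units of each symbol in P = F/A:
  F (force): kg·m/s²
  A (area): m²  → in the denominator, contributes 1/m²

Multiplying the contributions: [kg·m/s²] · [1/m²]
Adding exponents of each base unit: kg: 1, m: -1, s: -2
SI base units of pressure: kg/(m·s²)

The claimed units 1/(m·s²) (exponents m: -1, s: -2) do not match the derived units kg/(m·s²) (exponents kg: 1, m: -1, s: -2), so the claim is incorrect.

Answer: No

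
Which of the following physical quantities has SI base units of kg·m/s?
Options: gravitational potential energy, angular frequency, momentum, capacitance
Checking the SI base units of each option:
  gravitational potential energy (U = -GMm/r): kg·m²/s²  ✗
  angular frequency (ω = 2πf): 1/s  ✗
  momentum (p = mv): kg·m/s  ✓ matches
  capacitance (C = Q/V): s⁴·A²/(kg·m²)  ✗

Only momentum has units kg·m/s.

Answer: momentum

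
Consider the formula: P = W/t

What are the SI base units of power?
Units of each symbol in P = W/t:
  W (work): kg·m²/s²
  t (time): s  → in the denominator, contributes 1/s

Multiplying the contributions: [kg·m²/s²] · [1/s]
Adding exponents of each base unit: kg: 1, m: 2, s: -3
SI base units of power: kg·m²/s³

Answer: kg·m²/s³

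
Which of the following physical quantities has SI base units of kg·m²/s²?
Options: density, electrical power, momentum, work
Checking the SI base units of each option:
  density (ρ = m/V): kg/m³  ✗
  electrical power (P = IV): kg·m²/s³  ✗
  momentum (p = mv): kg·m/s  ✗
  work (W = Fd): kg·m²/s²  ✓ matches

Only work has units kg·m²/s².

Answer: work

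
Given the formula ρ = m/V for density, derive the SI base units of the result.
Units of each symbol in ρ = m/V:
  m (mass): kg
  V (volume): m³  → in the denominator, contributes 1/m³

Multiplying the contributions: [kg] · [1/m³]
Adding exponents of each base unit: kg: 1, m: -3
SI base units of density: kg/m³

Answer: kg/m³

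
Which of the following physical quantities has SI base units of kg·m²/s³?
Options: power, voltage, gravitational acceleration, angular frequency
Checking the SI base units of each option:
  power (P = W/t): kg·m²/s³  ✓ matches
  voltage (V = IR): kg·m²/(s³·A)  ✗
  gravitational acceleration (g = GM/r²): m/s²  ✗
  angular frequency (ω = 2πf): 1/s  ✗

Only power has units kg·m²/s³.

Answer: power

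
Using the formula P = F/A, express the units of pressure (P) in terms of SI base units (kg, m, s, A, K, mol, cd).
Units of each symbol in P = F/A:
  F (force): kg·m/s²
  A (area): m²  → in the denominator, contributes 1/m²

Multiplying the contributions: [kg·m/s²] · [1/m²]
Adding exponents of each base unit: kg: 1, m: -1, s: -2
SI base units of pressure: kg/(m·s²)

Answer: kg/(m·s²)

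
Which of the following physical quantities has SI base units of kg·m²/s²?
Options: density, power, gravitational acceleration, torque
Checking the SI base units of each option:
  density (ρ = m/V): kg/m³  ✗
  power (P = W/t): kg·m²/s³  ✗
  gravitational acceleration (g = GM/r²): m/s²  ✗
  torque (τ = Fr): kg·m²/s²  ✓ matches

Only torque has units kg·m²/s².

Answer: torque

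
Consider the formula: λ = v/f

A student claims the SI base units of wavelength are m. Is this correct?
Units of each symbol in λ = v/f:
  v (wave speed): m/s
  f (frequency): 1/s  → in the denominator, contributes s

Multiplying the contributions: [m/s] · [s]
Adding exponents of each base unit: m: 1
SI base units of wavelength: m

The claimed units m match the derived units, so the claim is correct.

Answer: Yes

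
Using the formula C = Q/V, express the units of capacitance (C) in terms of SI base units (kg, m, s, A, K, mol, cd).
Units of each symbol in C = Q/V:
  Q (charge, in coulombs): s·A
  V (voltage, in volts): kg·m²/(s³·A)  → in the denominator, contributes s³·A/(kg·m²)

Multiplying the contributions: [s·A] · [s³·A/(kg·m²)]
Adding exponents of each base unit: kg: -1, m: -2, s: 4, A: 2
SI base units of capacitance: s⁴·A²/(kg·m²)

Answer: s⁴·A²/(kg·m²)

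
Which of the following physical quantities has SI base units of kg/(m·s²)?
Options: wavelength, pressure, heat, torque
Checking the SI base units of each option:
  wavelength (λ = v/f): m  ✗
  pressure (P = F/A): kg/(m·s²)  ✓ matches
  heat (Q = mcΔT): kg·m²/s²  ✗
  torque (τ = Fr): kg·m²/s²  ✗

Only pressure has units kg/(m·s²).

Answer: pressure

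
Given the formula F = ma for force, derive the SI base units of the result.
Units of each symbol in F = ma:
  m (mass): kg
  a (acceleration): m/s²

Multiplying the contributions: [kg] · [m/s²]
Adding exponents of each base unit: kg: 1, m: 1, s: -2
SI base units of force: kg·m/s²

Answer: kg·m/s²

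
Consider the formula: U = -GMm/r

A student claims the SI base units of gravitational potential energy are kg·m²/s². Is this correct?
Units of each symbol in U = -GMm/r:
  G (gravitational constant): m³/(kg·s²)
  M (mass): kg
  m (mass): kg
  r (distance): m  → in the denominator, contributes 1/m
  The minus sign does not affect the units.

Multiplying the contributions: [m³/(kg·s²)] · [kg] · [kg] · [1/m]
Adding exponents of each base unit: kg: 1, m: 2, s: -2
SI base units of gravitational potential energy: kg·m²/s²

The claimed units kg·m²/s² match the derived units, so the claim is correct.

Answer: Yes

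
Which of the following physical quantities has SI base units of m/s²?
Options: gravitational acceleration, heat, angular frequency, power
Checking the SI base units of each option:
  gravitational acceleration (g = GM/r²): m/s²  ✓ matches
  heat (Q = mcΔT): kg·m²/s²  ✗
  angular frequency (ω = 2πf): 1/s  ✗
  power (P = W/t): kg·m²/s³  ✗

Only gravitational acceleration has units m/s².

Answer: gravitational acceleration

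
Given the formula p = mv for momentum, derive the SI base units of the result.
Units of each symbol in p = mv:
  m (mass): kg
  v (velocity): m/s

Multiplying the contributions: [kg] · [m/s]
Adding exponents of each base unit: kg: 1, m: 1, s: -1
SI base units of momentum: kg·m/s

Answer: kg·m/s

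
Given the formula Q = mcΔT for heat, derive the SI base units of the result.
Units of each symbol in Q = mcΔT:
  m (mass): kg
  c (specific heat capacity, in J/(kg·K)): m²/(s²·K)
  ΔT (temperature change): K

Multiplying the contributions: [kg] · [m²/(s²·K)] · [K]
Adding exponents of each base unit: kg: 1, m: 2, s: -2
SI base units of heat: kg·m²/s²

Answer: kg·m²/s²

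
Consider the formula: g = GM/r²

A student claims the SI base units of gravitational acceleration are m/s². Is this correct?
Units of each symbol in g = GM/r²:
  G (gravitational constant): m³/(kg·s²)
  M (mass): kg
  r (distance): m  → to the power 2 in the denominator, contributes 1/m²

Multiplying the contributions: [m³/(kg·s²)] · [kg] · [1/m²]
Adding exponents of each base unit: m: 1, s: -2
SI base units of gravitational acceleration: m/s²

The claimed units m/s² match the derived units, so the claim is correct.

Answer: Yes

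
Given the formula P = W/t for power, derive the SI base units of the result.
Units of each symbol in P = W/t:
  W (work): kg·m²/s²
  t (time): s  → in the denominator, contributes 1/s

Multiplying the contributions: [kg·m²/s²] · [1/s]
Adding exponents of each base unit: kg: 1, m: 2, s: -3
SI base units of power: kg·m²/s³

Answer: kg·m²/s³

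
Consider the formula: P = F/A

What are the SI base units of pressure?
Units of each symbol in P = F/A:
  F (force): kg·m/s²
  A (area): m²  → in the denominator, contributes 1/m²

Multiplying the contributions: [kg·m/s²] · [1/m²]
Adding exponents of each base unit: kg: 1, m: -1, s: -2
SI base units of pressure: kg/(m·s²)

Answer: kg/(m·s²)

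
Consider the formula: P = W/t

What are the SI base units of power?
Units of each symbol in P = W/t:
  W (work): kg·m²/s²
  t (time): s  → in the denominator, contributes 1/s

Multiplying the contributions: [kg·m²/s²] · [1/s]
Adding exponents of each base unit: kg: 1, m: 2, s: -3
SI base units of power: kg·m²/s³

Answer: kg·m²/s³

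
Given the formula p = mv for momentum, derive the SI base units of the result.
Units of each symbol in p = mv:
  m (mass): kg
  v (velocity): m/s

Multiplying the contributions: [kg] · [m/s]
Adding exponents of each base unit: kg: 1, m: 1, s: -1
SI base units of momentum: kg·m/s

Answer: kg·m/s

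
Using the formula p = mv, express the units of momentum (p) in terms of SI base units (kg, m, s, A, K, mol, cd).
Units of each symbol in p = mv:
  m (mass): kg
  v (velocity): m/s

Multiplying the contributions: [kg] · [m/s]
Adding exponents of each base unit: kg: 1, m: 1, s: -1
SI base units of momentum: kg·m/s

Answer: kg·m/s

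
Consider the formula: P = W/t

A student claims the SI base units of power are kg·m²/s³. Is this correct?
Units of each symbol in P = W/t:
  W (work): kg·m²/s²
  t (time): s  → in the denominator, contributes 1/s

Multiplying the contributions: [kg·m²/s²] · [1/s]
Adding exponents of each base unit: kg: 1, m: 2, s: -3
SI base units of power: kg·m²/s³

The claimed units kg·m²/s³ match the derived units, so the claim is correct.

Answer: Yes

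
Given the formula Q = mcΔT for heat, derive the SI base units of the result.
Units of each symbol in Q = mcΔT:
  m (mass): kg
  c (specific heat capacity, in J/(kg·K)): m²/(s²·K)
  ΔT (temperature change): K

Multiplying the contributions: [kg] · [m²/(s²·K)] · [K]
Adding exponents of each base unit: kg: 1, m: 2, s: -2
SI base units of heat: kg·m²/s²

Answer: kg·m²/s²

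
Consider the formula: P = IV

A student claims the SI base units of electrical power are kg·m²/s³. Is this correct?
Units of each symbol in P = IV:
  I (current): A
  V (voltage, in volts): kg·m²/(s³·A)

Multiplying the contributions: [A] · [kg·m²/(s³·A)]
Adding exponents of each base unit: kg: 1, m: 2, s: -3
SI base units of electrical power: kg·m²/s³

The claimed units kg·m²/s³ match the derived units, so the claim is correct.

Answer: Yes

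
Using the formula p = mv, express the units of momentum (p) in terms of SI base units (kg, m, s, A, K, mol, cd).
Units of each symbol in p = mv:
  m (mass): kg
  v (velocity): m/s

Multiplying the contributions: [kg] · [m/s]
Adding exponents of each base unit: kg: 1, m: 1, s: -1
SI base units of momentum: kg·m/s

Answer: kg·m/s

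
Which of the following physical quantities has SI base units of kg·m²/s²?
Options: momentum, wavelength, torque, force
Checking the SI base units of each option:
  momentum (p = mv): kg·m/s  ✗
  wavelength (λ = v/f): m  ✗
  torque (τ = Fr): kg·m²/s²  ✓ matches
  force (F = ma): kg·m/s²  ✗

Only torque has units kg·m²/s².

Answer: torque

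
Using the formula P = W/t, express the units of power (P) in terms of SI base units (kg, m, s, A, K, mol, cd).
Units of each symbol in P = W/t:
  W (work): kg·m²/s²
  t (time): s  → in the denominator, contributes 1/s

Multiplying the contributions: [kg·m²/s²] · [1/s]
Adding exponents of each base unit: kg: 1, m: 2, s: -3
SI base units of power: kg·m²/s³

Answer: kg·m²/s³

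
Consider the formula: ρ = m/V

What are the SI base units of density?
Units of each symbol in ρ = m/V:
  m (mass): kg
  V (volume): m³  → in the denominator, contributes 1/m³

Multiplying the contributions: [kg] · [1/m³]
Adding exponents of each base unit: kg: 1, m: -3
SI base units of density: kg/m³

Answer: kg/m³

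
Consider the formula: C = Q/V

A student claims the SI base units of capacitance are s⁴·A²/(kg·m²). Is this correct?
Units of each symbol in C = Q/V:
  Q (charge, in coulombs): s·A
  V (voltage, in volts): kg·m²/(s³·A)  → in the denominator, contributes s³·A/(kg·m²)

Multiplying the contributions: [s·A] · [s³·A/(kg·m²)]
Adding exponents of each base unit: kg: -1, m: -2, s: 4, A: 2
SI base units of capacitance: s⁴·A²/(kg·m²)

The claimed units s⁴·A²/(kg·m²) match the derived units, so the claim is correct.

Answer: Yes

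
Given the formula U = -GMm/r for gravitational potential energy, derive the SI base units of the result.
Units of each symbol in U = -GMm/r:
  G (gravitational constant): m³/(kg·s²)
  M (mass): kg
  m (mass): kg
  r (distance): m  → in the denominator, contributes 1/m
  The minus sign does not affect the units.

Multiplying the contributions: [m³/(kg·s²)] · [kg] · [kg] · [1/m]
Adding exponents of each base unit: kg: 1, m: 2, s: -2
SI base units of gravitational potential energy: kg·m²/s²

Answer: kg·m²/s²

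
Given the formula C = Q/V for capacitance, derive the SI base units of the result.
Units of each symbol in C = Q/V:
  Q (charge, in coulombs): s·A
  V (voltage, in volts): kg·m²/(s³·A)  → in the denominator, contributes s³·A/(kg·m²)

Multiplying the contributions: [s·A] · [s³·A/(kg·m²)]
Adding exponents of each base unit: kg: -1, m: -2, s: 4, A: 2
SI base units of capacitance: s⁴·A²/(kg·m²)

Answer: s⁴·A²/(kg·m²)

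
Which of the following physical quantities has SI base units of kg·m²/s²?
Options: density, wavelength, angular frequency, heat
Checking the SI base units of each option:
  density (ρ = m/V): kg/m³  ✗
  wavelength (λ = v/f): m  ✗
  angular frequency (ω = 2πf): 1/s  ✗
  heat (Q = mcΔT): kg·m²/s²  ✓ matches

Only heat has units kg·m²/s².

Answer: heat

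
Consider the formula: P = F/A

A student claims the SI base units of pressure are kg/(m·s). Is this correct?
Units of each symbol in P = F/A:
  F (force): kg·m/s²
  A (area): m²  → in the denominator, contributes 1/m²

Multiplying the contributions: [kg·m/s²] · [1/m²]
Adding exponents of each base unit: kg: 1, m: -1, s: -2
SI base units of pressure: kg/(m·s²)

The claimed units kg/(m·s) (exponents kg: 1, m: -1, s: -1) do not match the derived units kg/(m·s²) (exponents kg: 1, m: -1, s: -2), so the claim is incorrect.

Answer: No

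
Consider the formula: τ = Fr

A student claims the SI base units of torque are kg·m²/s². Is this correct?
Units of each symbol in τ = Fr:
  F (force): kg·m/s²
  r (lever arm): m

Multiplying the contributions: [kg·m/s²] · [m]
Adding exponents of each base unit: kg: 1, m: 2, s: -2
SI base units of torque: kg·m²/s²

The claimed units kg·m²/s² match the derived units, so the claim is correct.

Answer: Yes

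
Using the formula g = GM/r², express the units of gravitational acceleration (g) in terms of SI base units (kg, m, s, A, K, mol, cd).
Units of each symbol in g = GM/r²:
  G (gravitational constant): m³/(kg·s²)
  M (mass): kg
  r (distance): m  → to the power 2 in the denominator, contributes 1/m²

Multiplying the contributions: [m³/(kg·s²)] · [kg] · [1/m²]
Adding exponents of each base unit: m: 1, s: -2
SI base units of gravitational acceleration: m/s²

Answer: m/s²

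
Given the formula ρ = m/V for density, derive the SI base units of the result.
Units of each symbol in ρ = m/V:
  m (mass): kg
  V (volume): m³  → in the denominator, contributes 1/m³

Multiplying the contributions: [kg] · [1/m³]
Adding exponents of each base unit: kg: 1, m: -3
SI base units of density: kg/m³

Answer: kg/m³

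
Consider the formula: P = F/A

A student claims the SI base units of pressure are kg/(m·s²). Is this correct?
Units of each symbol in P = F/A:
  F (force): kg·m/s²
  A (area): m²  → in the denominator, contributes 1/m²

Multiplying the contributions: [kg·m/s²] · [1/m²]
Adding exponents of each base unit: kg: 1, m: -1, s: -2
SI base units of pressure: kg/(m·s²)

The claimed units kg/(m·s²) match the derived units, so the claim is correct.

Answer: Yes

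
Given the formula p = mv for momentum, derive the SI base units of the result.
Units of each symbol in p = mv:
  m (mass): kg
  v (velocity): m/s

Multiplying the contributions: [kg] · [m/s]
Adding exponents of each base unit: kg: 1, m: 1, s: -1
SI base units of momentum: kg·m/s

Answer: kg·m/s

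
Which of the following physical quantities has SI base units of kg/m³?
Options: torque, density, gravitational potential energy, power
Checking the SI base units of each option:
  torque (τ = Fr): kg·m²/s²  ✗
  density (ρ = m/V): kg/m³  ✓ matches
  gravitational potential energy (U = -GMm/r): kg·m²/s²  ✗
  power (P = W/t): kg·m²/s³  ✗

Only density has units kg/m³.

Answer: density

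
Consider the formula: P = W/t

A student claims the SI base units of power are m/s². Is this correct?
Units of each symbol in P = W/t:
  W (work): kg·m²/s²
  t (time): s  → in the denominator, contributes 1/s

Multiplying the contributions: [kg·m²/s²] · [1/s]
Adding exponents of each base unit: kg: 1, m: 2, s: -3
SI base units of power: kg·m²/s³

The claimed units m/s² (exponents m: 1, s: -2) do not match the derived units kg·m²/s³ (exponents kg: 1, m: 2, s: -3), so the claim is incorrect.

Answer: No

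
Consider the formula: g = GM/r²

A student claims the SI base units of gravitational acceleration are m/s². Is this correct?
Units of each symbol in g = GM/r²:
  G (gravitational constant): m³/(kg·s²)
  M (mass): kg
  r (distance): m  → to the power 2 in the denominator, contributes 1/m²

Multiplying the contributions: [m³/(kg·s²)] · [kg] · [1/m²]
Adding exponents of each base unit: m: 1, s: -2
SI base units of gravitational acceleration: m/s²

The claimed units m/s² match the derived units, so the claim is correct.

Answer: Yes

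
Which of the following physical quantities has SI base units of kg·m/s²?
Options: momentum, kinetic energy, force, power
Checking the SI base units of each option:
  momentum (p = mv): kg·m/s  ✗
  kinetic energy (E = ½mv²): kg·m²/s²  ✗
  force (F = ma): kg·m/s²  ✓ matches
  power (P = W/t): kg·m²/s³  ✗

Only force has units kg·m/s².

Answer: force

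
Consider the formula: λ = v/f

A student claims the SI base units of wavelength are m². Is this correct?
Units of each symbol in λ = v/f:
  v (wave speed): m/s
  f (frequency): 1/s  → in the denominator, contributes s

Multiplying the contributions: [m/s] · [s]
Adding exponents of each base unit: m: 1
SI base units of wavelength: m

The claimed units m² (exponents m: 2) do not match the derived units m (exponents m: 1), so the claim is incorrect.

Answer: No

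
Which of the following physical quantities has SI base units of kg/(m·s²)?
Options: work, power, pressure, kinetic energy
Checking the SI base units of each option:
  work (W = Fd): kg·m²/s²  ✗
  power (P = W/t): kg·m²/s³  ✗
  pressure (P = F/A): kg/(m·s²)  ✓ matches
  kinetic energy (E = ½mv²): kg·m²/s²  ✗

Only pressure has units kg/(m·s²).

Answer: pressure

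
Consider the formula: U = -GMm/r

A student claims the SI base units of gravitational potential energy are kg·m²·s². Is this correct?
Units of each symbol in U = -GMm/r:
  G (gravitational constant): m³/(kg·s²)
  M (mass): kg
  m (mass): kg
  r (distance): m  → in the denominator, contributes 1/m
  The minus sign does not affect the units.

Multiplying the contributions: [m³/(kg·s²)] · [kg] · [kg] · [1/m]
Adding exponents of each base unit: kg: 1, m: 2, s: -2
SI base units of gravitational potential energy: kg·m²/s²

The claimed units kg·m²·s² (exponents kg: 1, m: 2, s: 2) do not match the derived units kg·m²/s² (exponents kg: 1, m: 2, s: -2), so the claim is incorrect.

Answer: No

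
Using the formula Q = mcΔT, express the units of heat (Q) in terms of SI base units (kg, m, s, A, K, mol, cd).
Units of each symbol in Q = mcΔT:
  m (mass): kg
  c (specific heat capacity, in J/(kg·K)): m²/(s²·K)
  ΔT (temperature change): K

Multiplying the contributions: [kg] · [m²/(s²·K)] · [K]
Adding exponents of each base unit: kg: 1, m: 2, s: -2
SI base units of heat: kg·m²/s²

Answer: kg·m²/s²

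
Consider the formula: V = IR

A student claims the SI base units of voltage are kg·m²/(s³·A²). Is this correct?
Units of each symbol in V = IR:
  I (current): A
  R (resistance, in ohms): kg·m²/(s³·A²)

Multiplying the contributions: [A] · [kg·m²/(s³·A²)]
Adding exponents of each base unit: kg: 1, m: 2, s: -3, A: -1
SI base units of voltage: kg·m²/(s³·A)

The claimed units kg·m²/(s³·A²) (exponents kg: 1, m: 2, s: -3, A: -2) do not match the derived units kg·m²/(s³·A) (exponents kg: 1, m: 2, s: -3, A: -1), so the claim is incorrect.

Answer: No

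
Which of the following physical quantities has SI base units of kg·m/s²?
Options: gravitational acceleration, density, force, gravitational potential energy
Checking the SI base units of each option:
  gravitational acceleration (g = GM/r²): m/s²  ✗
  density (ρ = m/V): kg/m³  ✗
  force (F = ma): kg·m/s²  ✓ matches
  gravitational potential energy (U = -GMm/r): kg·m²/s²  ✗

Only force has units kg·m/s².

Answer: force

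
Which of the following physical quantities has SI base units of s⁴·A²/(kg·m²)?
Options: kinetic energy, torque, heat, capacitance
Checking the SI base units of each option:
  kinetic energy (E = ½mv²): kg·m²/s²  ✗
  torque (τ = Fr): kg·m²/s²  ✗
  heat (Q = mcΔT): kg·m²/s²  ✗
  capacitance (C = Q/V): s⁴·A²/(kg·m²)  ✓ matches

Only capacitance has units s⁴·A²/(kg·m²).

Answer: capacitance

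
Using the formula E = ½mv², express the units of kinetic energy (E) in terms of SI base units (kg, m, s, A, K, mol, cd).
Units of each symbol in E = ½mv²:
  m (mass): kg
  v (speed): m/s  → to the power 2, contributes m²/s²
  The factor ½ is dimensionless.

Multiplying the contributions: [kg] · [m²/s²]
Adding exponents of each base unit: kg: 1, m: 2, s: -2
SI base units of kinetic energy: kg·m²/s²

Answer: kg·m²/s²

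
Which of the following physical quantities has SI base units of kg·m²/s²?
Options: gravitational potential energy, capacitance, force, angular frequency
Checking the SI base units of each option:
  gravitational potential energy (U = -GMm/r): kg·m²/s²  ✓ matches
  capacitance (C = Q/V): s⁴·A²/(kg·m²)  ✗
  force (F = ma): kg·m/s²  ✗
  angular frequency (ω = 2πf): 1/s  ✗

Only gravitational potential energy has units kg·m²/s².

Answer: gravitational potential energy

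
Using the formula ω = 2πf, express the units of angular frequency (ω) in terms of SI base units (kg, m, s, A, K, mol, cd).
Units of each symbol in ω = 2πf:
  f (frequency): 1/s
  The factor 2π is dimensionless.

Multiplying the contributions: [1/s]
Adding exponents of each base unit: s: -1
SI base units of angular frequency: 1/s

Answer: 1/s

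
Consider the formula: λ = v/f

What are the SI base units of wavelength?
Units of each symbol in λ = v/f:
  v (wave speed): m/s
  f (frequency): 1/s  → in the denominator, contributes s

Multiplying the contributions: [m/s] · [s]
Adding exponents of each base unit: m: 1
SI base units of wavelength: m

Answer: m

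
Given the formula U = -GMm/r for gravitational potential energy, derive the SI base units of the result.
Units of each symbol in U = -GMm/r:
  G (gravitational constant): m³/(kg·s²)
  M (mass): kg
  m (mass): kg
  r (distance): m  → in the denominator, contributes 1/m
  The minus sign does not affect the units.

Multiplying the contributions: [m³/(kg·s²)] · [kg] · [kg] · [1/m]
Adding exponents of each base unit: kg: 1, m: 2, s: -2
SI base units of gravitational potential energy: kg·m²/s²

Answer: kg·m²/s²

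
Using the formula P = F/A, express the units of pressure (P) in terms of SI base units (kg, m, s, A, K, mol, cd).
Units of each symbol in P = F/A:
  F (force): kg·m/s²
  A (area): m²  → in the denominator, contributes 1/m²

Multiplying the contributions: [kg·m/s²] · [1/m²]
Adding exponents of each base unit: kg: 1, m: -1, s: -2
SI base units of pressure: kg/(m·s²)

Answer: kg/(m·s²)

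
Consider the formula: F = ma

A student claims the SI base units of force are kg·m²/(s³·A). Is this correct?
Units of each symbol in F = ma:
  m (mass): kg
  a (acceleration): m/s²

Multiplying the contributions: [kg] · [m/s²]
Adding exponents of each base unit: kg: 1, m: 1, s: -2
SI base units of force: kg·m/s²

The claimed units kg·m²/(s³·A) (exponents kg: 1, m: 2, s: -3, A: -1) do not match the derived units kg·m/s² (exponents kg: 1, m: 1, s: -2), so the claim is incorrect.

Answer: No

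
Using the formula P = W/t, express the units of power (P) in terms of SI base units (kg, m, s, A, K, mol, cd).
Units of each symbol in P = W/t:
  W (work): kg·m²/s²
  t (time): s  → in the denominator, contributes 1/s

Multiplying the contributions: [kg·m²/s²] · [1/s]
Adding exponents of each base unit: kg: 1, m: 2, s: -3
SI base units of power: kg·m²/s³

Answer: kg·m²/s³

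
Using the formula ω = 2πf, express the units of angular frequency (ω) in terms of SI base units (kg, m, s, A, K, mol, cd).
Units of each symbol in ω = 2πf:
  f (frequency): 1/s
  The factor 2π is dimensionless.

Multiplying the contributions: [1/s]
Adding exponents of each base unit: s: -1
SI base units of angular frequency: 1/s

Answer: 1/s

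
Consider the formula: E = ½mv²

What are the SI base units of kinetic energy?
Units of each symbol in E = ½mv²:
  m (mass): kg
  v (speed): m/s  → to the power 2, contributes m²/s²
  The factor ½ is dimensionless.

Multiplying the contributions: [kg] · [m²/s²]
Adding exponents of each base unit: kg: 1, m: 2, s: -2
SI base units of kinetic energy: kg·m²/s²

Answer: kg·m²/s²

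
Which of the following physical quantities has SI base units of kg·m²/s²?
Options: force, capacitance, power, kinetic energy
Checking the SI base units of each option:
  force (F = ma): kg·m/s²  ✗
  capacitance (C = Q/V): s⁴·A²/(kg·m²)  ✗
  power (P = W/t): kg·m²/s³  ✗
  kinetic energy (E = ½mv²): kg·m²/s²  ✓ matches

Only kinetic energy has units kg·m²/s².

Answer: kinetic energy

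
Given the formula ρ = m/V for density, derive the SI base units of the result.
Units of each symbol in ρ = m/V:
  m (mass): kg
  V (volume): m³  → in the denominator, contributes 1/m³

Multiplying the contributions: [kg] · [1/m³]
Adding exponents of each base unit: kg: 1, m: -3
SI base units of density: kg/m³

Answer: kg/m³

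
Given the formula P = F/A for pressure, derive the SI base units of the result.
Units of each symbol in P = F/A:
  F (force): kg·m/s²
  A (area): m²  → in the denominator, contributes 1/m²

Multiplying the contributions: [kg·m/s²] · [1/m²]
Adding exponents of each base unit: kg: 1, m: -1, s: -2
SI base units of pressure: kg/(m·s²)

Answer: kg/(m·s²)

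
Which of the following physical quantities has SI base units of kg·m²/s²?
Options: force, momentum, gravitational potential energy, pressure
Checking the SI base units of each option:
  force (F = ma): kg·m/s²  ✗
  momentum (p = mv): kg·m/s  ✗
  gravitational potential energy (U = -GMm/r): kg·m²/s²  ✓ matches
  pressure (P = F/A): kg/(m·s²)  ✗

Only gravitational potential energy has units kg·m²/s².

Answer: gravitational potential energy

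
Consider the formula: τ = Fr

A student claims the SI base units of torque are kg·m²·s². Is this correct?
Units of each symbol in τ = Fr:
  F (force): kg·m/s²
  r (lever arm): m

Multiplying the contributions: [kg·m/s²] · [m]
Adding exponents of each base unit: kg: 1, m: 2, s: -2
SI base units of torque: kg·m²/s²

The claimed units kg·m²·s² (exponents kg: 1, m: 2, s: 2) do not match the derived units kg·m²/s² (exponents kg: 1, m: 2, s: -2), so the claim is incorrect.

Answer: No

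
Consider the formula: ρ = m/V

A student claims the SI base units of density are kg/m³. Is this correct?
Units of each symbol in ρ = m/V:
  m (mass): kg
  V (volume): m³  → in the denominator, contributes 1/m³

Multiplying the contributions: [kg] · [1/m³]
Adding exponents of each base unit: kg: 1, m: -3
SI base units of density: kg/m³

The claimed units kg/m³ match the derived units, so the claim is correct.

Answer: Yes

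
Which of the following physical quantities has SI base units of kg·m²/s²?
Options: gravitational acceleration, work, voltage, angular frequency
Checking the SI base units of each option:
  gravitational acceleration (g = GM/r²): m/s²  ✗
  work (W = Fd): kg·m²/s²  ✓ matches
  voltage (V = IR): kg·m²/(s³·A)  ✗
  angular frequency (ω = 2πf): 1/s  ✗

Only work has units kg·m²/s².

Answer: work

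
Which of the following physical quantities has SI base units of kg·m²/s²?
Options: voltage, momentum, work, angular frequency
Checking the SI base units of each option:
  voltage (V = IR): kg·m²/(s³·A)  ✗
  momentum (p = mv): kg·m/s  ✗
  work (W = Fd): kg·m²/s²  ✓ matches
  angular frequency (ω = 2πf): 1/s  ✗

Only work has units kg·m²/s².

Answer: work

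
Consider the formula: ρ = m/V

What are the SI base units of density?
Units of each symbol in ρ = m/V:
  m (mass): kg
  V (volume): m³  → in the denominator, contributes 1/m³

Multiplying the contributions: [kg] · [1/m³]
Adding exponents of each base unit: kg: 1, m: -3
SI base units of density: kg/m³

Answer: kg/m³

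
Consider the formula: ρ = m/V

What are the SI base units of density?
Units of each symbol in ρ = m/V:
  m (mass): kg
  V (volume): m³  → in the denominator, contributes 1/m³

Multiplying the contributions: [kg] · [1/m³]
Adding exponents of each base unit: kg: 1, m: -3
SI base units of density: kg/m³

Answer: kg/m³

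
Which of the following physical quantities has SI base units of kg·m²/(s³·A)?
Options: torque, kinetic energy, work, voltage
Checking the SI base units of each option:
  torque (τ = Fr): kg·m²/s²  ✗
  kinetic energy (E = ½mv²): kg·m²/s²  ✗
  work (W = Fd): kg·m²/s²  ✗
  voltage (V = IR): kg·m²/(s³·A)  ✓ matches

Only voltage has units kg·m²/(s³·A).

Answer: voltage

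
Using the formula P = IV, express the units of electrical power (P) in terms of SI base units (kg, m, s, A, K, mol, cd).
Units of each symbol in P = IV:
  I (current): A
  V (voltage, in volts): kg·m²/(s³·A)

Multiplying the contributions: [A] · [kg·m²/(s³·A)]
Adding exponents of each base unit: kg: 1, m: 2, s: -3
SI base units of electrical power: kg·m²/s³

Answer: kg·m²/s³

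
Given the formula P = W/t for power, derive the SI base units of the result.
Units of each symbol in P = W/t:
  W (work): kg·m²/s²
  t (time): s  → in the denominator, contributes 1/s

Multiplying the contributions: [kg·m²/s²] · [1/s]
Adding exponents of each base unit: kg: 1, m: 2, s: -3
SI base units of power: kg·m²/s³

Answer: kg·m²/s³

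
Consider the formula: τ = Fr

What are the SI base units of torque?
Units of each symbol in τ = Fr:
  F (force): kg·m/s²
  r (lever arm): m

Multiplying the contributions: [kg·m/s²] · [m]
Adding exponents of each base unit: kg: 1, m: 2, s: -2
SI base units of torque: kg·m²/s²

Answer: kg·m²/s²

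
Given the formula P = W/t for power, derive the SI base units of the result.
Units of each symbol in P = W/t:
  W (work): kg·m²/s²
  t (time): s  → in the denominator, contributes 1/s

Multiplying the contributions: [kg·m²/s²] · [1/s]
Adding exponents of each base unit: kg: 1, m: 2, s: -3
SI base units of power: kg·m²/s³

Answer: kg·m²/s³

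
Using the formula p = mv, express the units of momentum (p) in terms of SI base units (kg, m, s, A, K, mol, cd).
Units of each symbol in p = mv:
  m (mass): kg
  v (velocity): m/s

Multiplying the contributions: [kg] · [m/s]
Adding exponents of each base unit: kg: 1, m: 1, s: -1
SI base units of momentum: kg·m/s

Answer: kg·m/s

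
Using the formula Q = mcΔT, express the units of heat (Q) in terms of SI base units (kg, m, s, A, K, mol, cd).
Units of each symbol in Q = mcΔT:
  m (mass): kg
  c (specific heat capacity, in J/(kg·K)): m²/(s²·K)
  ΔT (temperature change): K

Multiplying the contributions: [kg] · [m²/(s²·K)] · [K]
Adding exponents of each base unit: kg: 1, m: 2, s: -2
SI base units of heat: kg·m²/s²

Answer: kg·m²/s²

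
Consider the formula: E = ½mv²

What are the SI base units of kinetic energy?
Units of each symbol in E = ½mv²:
  m (mass): kg
  v (speed): m/s  → to the power 2, contributes m²/s²
  The factor ½ is dimensionless.

Multiplying the contributions: [kg] · [m²/s²]
Adding exponents of each base unit: kg: 1, m: 2, s: -2
SI base units of kinetic energy: kg·m²/s²

Answer: kg·m²/s²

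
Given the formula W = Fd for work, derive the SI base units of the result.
Units of each symbol in W = Fd:
  F (force): kg·m/s²
  d (displacement): m

Multiplying the contributions: [kg·m/s²] · [m]
Adding exponents of each base unit: kg: 1, m: 2, s: -2
SI base units of work: kg·m²/s²

Answer: kg·m²/s²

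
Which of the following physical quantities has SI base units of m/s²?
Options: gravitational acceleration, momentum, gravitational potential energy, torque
Checking the SI base units of each option:
  gravitational acceleration (g = GM/r²): m/s²  ✓ matches
  momentum (p = mv): kg·m/s  ✗
  gravitational potential energy (U = -GMm/r): kg·m²/s²  ✗
  torque (τ = Fr): kg·m²/s²  ✗

Only gravitational acceleration has units m/s².

Answer: gravitational acceleration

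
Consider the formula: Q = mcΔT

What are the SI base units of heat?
Units of each symbol in Q = mcΔT:
  m (mass): kg
  c (specific heat capacity, in J/(kg·K)): m²/(s²·K)
  ΔT (temperature change): K

Multiplying the contributions: [kg] · [m²/(s²·K)] · [K]
Adding exponents of each base unit: kg: 1, m: 2, s: -2
SI base units of heat: kg·m²/s²

Answer: kg·m²/s²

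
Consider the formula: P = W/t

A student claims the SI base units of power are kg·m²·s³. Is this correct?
Units of each symbol in P = W/t:
  W (work): kg·m²/s²
  t (time): s  → in the denominator, contributes 1/s

Multiplying the contributions: [kg·m²/s²] · [1/s]
Adding exponents of each base unit: kg: 1, m: 2, s: -3
SI base units of power: kg·m²/s³

The claimed units kg·m²·s³ (exponents kg: 1, m: 2, s: 3) do not match the derived units kg·m²/s³ (exponents kg: 1, m: 2, s: -3), so the claim is incorrect.

Answer: No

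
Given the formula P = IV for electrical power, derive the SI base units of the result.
Units of each symbol in P = IV:
  I (current): A
  V (voltage, in volts): kg·m²/(s³·A)

Multiplying the contributions: [A] · [kg·m²/(s³·A)]
Adding exponents of each base unit: kg: 1, m: 2, s: -3
SI base units of electrical power: kg·m²/s³

Answer: kg·m²/s³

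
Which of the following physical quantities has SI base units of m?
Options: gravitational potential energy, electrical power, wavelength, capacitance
Checking the SI base units of each option:
  gravitational potential energy (U = -GMm/r): kg·m²/s²  ✗
  electrical power (P = IV): kg·m²/s³  ✗
  wavelength (λ = v/f): m  ✓ matches
  capacitance (C = Q/V): s⁴·A²/(kg·m²)  ✗

Only wavelength has units m.

Answer: wavelength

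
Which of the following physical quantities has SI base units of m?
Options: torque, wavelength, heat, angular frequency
Checking the SI base units of each option:
  torque (τ = Fr): kg·m²/s²  ✗
  wavelength (λ = v/f): m  ✓ matches
  heat (Q = mcΔT): kg·m²/s²  ✗
  angular frequency (ω = 2πf): 1/s  ✗

Only wavelength has units m.

Answer: wavelength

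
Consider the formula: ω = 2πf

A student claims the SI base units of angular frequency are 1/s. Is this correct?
Units of each symbol in ω = 2πf:
  f (frequency): 1/s
  The factor 2π is dimensionless.

Multiplying the contributions: [1/s]
Adding exponents of each base unit: s: -1
SI base units of angular frequency: 1/s

The claimed units 1/s match the derived units, so the claim is correct.

Answer: Yes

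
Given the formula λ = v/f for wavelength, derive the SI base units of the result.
Units of each symbol in λ = v/f:
  v (wave speed): m/s
  f (frequency): 1/s  → in the denominator, contributes s

Multiplying the contributions: [m/s] · [s]
Adding exponents of each base unit: m: 1
SI base units of wavelength: m

Answer: m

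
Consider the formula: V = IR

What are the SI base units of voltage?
Units of each symbol in V = IR:
  I (current): A
  R (resistance, in ohms): kg·m²/(s³·A²)

Multiplying the contributions: [A] · [kg·m²/(s³·A²)]
Adding exponents of each base unit: kg: 1, m: 2, s: -3, A: -1
SI base units of voltage: kg·m²/(s³·A)

Answer: kg·m²/(s³·A)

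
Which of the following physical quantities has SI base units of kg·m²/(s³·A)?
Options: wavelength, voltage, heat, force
Checking the SI base units of each option:
  wavelength (λ = v/f): m  ✗
  voltage (V = IR): kg·m²/(s³·A)  ✓ matches
  heat (Q = mcΔT): kg·m²/s²  ✗
  force (F = ma): kg·m/s²  ✗

Only voltage has units kg·m²/(s³·A).

Answer: voltage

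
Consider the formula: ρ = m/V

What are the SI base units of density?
Units of each symbol in ρ = m/V:
  m (mass): kg
  V (volume): m³  → in the denominator, contributes 1/m³

Multiplying the contributions: [kg] · [1/m³]
Adding exponents of each base unit: kg: 1, m: -3
SI base units of density: kg/m³

Answer: kg/m³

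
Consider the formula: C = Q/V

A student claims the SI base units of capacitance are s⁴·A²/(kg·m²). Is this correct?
Units of each symbol in C = Q/V:
  Q (charge, in coulombs): s·A
  V (voltage, in volts): kg·m²/(s³·A)  → in the denominator, contributes s³·A/(kg·m²)

Multiplying the contributions: [s·A] · [s³·A/(kg·m²)]
Adding exponents of each base unit: kg: -1, m: -2, s: 4, A: 2
SI base units of capacitance: s⁴·A²/(kg·m²)

The claimed units s⁴·A²/(kg·m²) match the derived units, so the claim is correct.

Answer: Yes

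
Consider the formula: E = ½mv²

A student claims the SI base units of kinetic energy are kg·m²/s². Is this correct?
Units of each symbol in E = ½mv²:
  m (mass): kg
  v (speed): m/s  → to the power 2, contributes m²/s²
  The factor ½ is dimensionless.

Multiplying the contributions: [kg] · [m²/s²]
Adding exponents of each base unit: kg: 1, m: 2, s: -2
SI base units of kinetic energy: kg·m²/s²

The claimed units kg·m²/s² match the derived units, so the claim is correct.

Answer: Yes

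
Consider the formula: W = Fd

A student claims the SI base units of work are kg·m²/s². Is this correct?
Units of each symbol in W = Fd:
  F (force): kg·m/s²
  d (displacement): m

Multiplying the contributions: [kg·m/s²] · [m]
Adding exponents of each base unit: kg: 1, m: 2, s: -2
SI base units of work: kg·m²/s²

The claimed units kg·m²/s² match the derived units, so the claim is correct.

Answer: Yes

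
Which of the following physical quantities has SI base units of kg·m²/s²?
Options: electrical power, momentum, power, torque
Checking the SI base units of each option:
  electrical power (P = IV): kg·m²/s³  ✗
  momentum (p = mv): kg·m/s  ✗
  power (P = W/t): kg·m²/s³  ✗
  torque (τ = Fr): kg·m²/s²  ✓ matches

Only torque has units kg·m²/s².

Answer: torque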